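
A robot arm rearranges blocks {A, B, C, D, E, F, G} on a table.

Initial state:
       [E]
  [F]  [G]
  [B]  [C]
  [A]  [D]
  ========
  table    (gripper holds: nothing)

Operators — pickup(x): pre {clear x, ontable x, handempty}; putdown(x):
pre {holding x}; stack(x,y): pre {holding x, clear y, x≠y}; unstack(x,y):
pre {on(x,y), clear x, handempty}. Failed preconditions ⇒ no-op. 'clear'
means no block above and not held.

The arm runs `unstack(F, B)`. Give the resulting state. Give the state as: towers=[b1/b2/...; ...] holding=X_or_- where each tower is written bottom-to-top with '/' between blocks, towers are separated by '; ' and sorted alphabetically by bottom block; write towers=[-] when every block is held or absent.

before: towers=[A/B/F; D/C/G/E] holding=-
pre[unstack(F, B)]: on(F,B) ✓, clear(F) ✓, handempty ✓
all met → apply unstack(F, B)
after:  towers=[A/B; D/C/G/E] holding=F

towers=[A/B; D/C/G/E] holding=F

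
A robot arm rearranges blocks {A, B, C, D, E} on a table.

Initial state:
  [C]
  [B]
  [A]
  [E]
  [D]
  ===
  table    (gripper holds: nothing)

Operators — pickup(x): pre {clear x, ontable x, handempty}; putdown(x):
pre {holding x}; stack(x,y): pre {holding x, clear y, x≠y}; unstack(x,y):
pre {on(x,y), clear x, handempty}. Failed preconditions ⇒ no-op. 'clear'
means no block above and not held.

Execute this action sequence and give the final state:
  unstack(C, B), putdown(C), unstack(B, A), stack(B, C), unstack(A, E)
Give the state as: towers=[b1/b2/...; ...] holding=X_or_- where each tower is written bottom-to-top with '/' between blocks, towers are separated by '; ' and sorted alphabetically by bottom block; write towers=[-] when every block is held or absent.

towers=[C/B; D/E] holding=A

step 1 (unstack(C, B)): towers=[D/E/A/B] holding=C
step 2 (putdown(C)): towers=[C; D/E/A/B] holding=-
step 3 (unstack(B, A)): towers=[C; D/E/A] holding=B
step 4 (stack(B, C)): towers=[C/B; D/E/A] holding=-
step 5 (unstack(A, E)): towers=[C/B; D/E] holding=A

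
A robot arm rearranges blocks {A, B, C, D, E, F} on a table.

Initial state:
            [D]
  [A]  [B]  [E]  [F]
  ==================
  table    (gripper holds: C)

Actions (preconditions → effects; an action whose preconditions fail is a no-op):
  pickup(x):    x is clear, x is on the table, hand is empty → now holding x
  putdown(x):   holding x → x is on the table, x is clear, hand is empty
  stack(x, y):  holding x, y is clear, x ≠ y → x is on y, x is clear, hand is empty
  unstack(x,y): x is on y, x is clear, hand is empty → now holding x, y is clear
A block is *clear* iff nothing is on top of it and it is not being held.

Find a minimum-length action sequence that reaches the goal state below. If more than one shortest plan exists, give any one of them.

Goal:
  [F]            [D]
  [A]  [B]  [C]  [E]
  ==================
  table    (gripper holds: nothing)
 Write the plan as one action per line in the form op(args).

putdown(C)
pickup(F)
stack(F, A)

step 1 (putdown(C)): towers=[A; B; C; E/D; F] holding=-
step 2 (pickup(F)): towers=[A; B; C; E/D] holding=F
step 3 (stack(F, A)): towers=[A/F; B; C; E/D] holding=-
goal check: towers=[A/F; B; C; E/D] holding=- — reached (length 3, optimal by BFS)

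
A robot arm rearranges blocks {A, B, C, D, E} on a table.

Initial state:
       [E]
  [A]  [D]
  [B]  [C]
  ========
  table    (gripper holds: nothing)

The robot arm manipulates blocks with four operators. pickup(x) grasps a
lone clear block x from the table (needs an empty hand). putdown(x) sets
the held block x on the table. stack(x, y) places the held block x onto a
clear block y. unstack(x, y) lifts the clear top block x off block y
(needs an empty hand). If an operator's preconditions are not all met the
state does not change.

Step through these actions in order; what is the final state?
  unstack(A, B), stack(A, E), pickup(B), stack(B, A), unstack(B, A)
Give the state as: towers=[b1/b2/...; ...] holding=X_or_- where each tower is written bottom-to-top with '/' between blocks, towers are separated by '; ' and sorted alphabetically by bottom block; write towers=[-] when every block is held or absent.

step 1 (unstack(A, B)): towers=[B; C/D/E] holding=A
step 2 (stack(A, E)): towers=[B; C/D/E/A] holding=-
step 3 (pickup(B)): towers=[C/D/E/A] holding=B
step 4 (stack(B, A)): towers=[C/D/E/A/B] holding=-
step 5 (unstack(B, A)): towers=[C/D/E/A] holding=B

towers=[C/D/E/A] holding=B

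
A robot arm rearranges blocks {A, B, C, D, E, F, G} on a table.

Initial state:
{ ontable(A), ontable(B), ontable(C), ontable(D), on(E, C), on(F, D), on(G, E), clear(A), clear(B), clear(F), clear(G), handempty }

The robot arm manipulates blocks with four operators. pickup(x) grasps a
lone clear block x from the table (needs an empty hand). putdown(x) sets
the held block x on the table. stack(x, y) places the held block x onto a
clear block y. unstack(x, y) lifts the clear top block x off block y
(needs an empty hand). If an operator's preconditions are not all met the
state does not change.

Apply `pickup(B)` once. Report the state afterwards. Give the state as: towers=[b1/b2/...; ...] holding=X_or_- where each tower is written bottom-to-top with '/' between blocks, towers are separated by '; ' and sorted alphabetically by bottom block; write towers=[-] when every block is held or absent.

towers=[A; C/E/G; D/F] holding=B

before: towers=[A; B; C/E/G; D/F] holding=-
pre[pickup(B)]: clear(B) ok, ontable(B) ok, handempty ok
all met → apply pickup(B)
after:  towers=[A; C/E/G; D/F] holding=B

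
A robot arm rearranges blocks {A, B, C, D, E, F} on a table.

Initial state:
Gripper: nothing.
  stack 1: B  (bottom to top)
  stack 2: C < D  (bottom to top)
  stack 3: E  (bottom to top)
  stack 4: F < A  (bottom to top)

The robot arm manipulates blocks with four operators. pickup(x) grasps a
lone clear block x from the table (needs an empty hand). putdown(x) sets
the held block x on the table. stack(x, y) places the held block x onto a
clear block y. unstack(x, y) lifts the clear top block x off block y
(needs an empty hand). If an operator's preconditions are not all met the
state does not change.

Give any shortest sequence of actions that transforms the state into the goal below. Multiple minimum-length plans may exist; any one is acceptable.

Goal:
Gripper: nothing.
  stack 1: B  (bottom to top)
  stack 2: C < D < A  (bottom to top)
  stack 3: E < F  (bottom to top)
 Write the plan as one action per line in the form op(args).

unstack(A, F)
stack(A, D)
pickup(F)
stack(F, E)

step 1 (unstack(A, F)): towers=[B; C/D; E; F] holding=A
step 2 (stack(A, D)): towers=[B; C/D/A; E; F] holding=-
step 3 (pickup(F)): towers=[B; C/D/A; E] holding=F
step 4 (stack(F, E)): towers=[B; C/D/A; E/F] holding=-
goal check: towers=[B; C/D/A; E/F] holding=- — reached (length 4, optimal by BFS)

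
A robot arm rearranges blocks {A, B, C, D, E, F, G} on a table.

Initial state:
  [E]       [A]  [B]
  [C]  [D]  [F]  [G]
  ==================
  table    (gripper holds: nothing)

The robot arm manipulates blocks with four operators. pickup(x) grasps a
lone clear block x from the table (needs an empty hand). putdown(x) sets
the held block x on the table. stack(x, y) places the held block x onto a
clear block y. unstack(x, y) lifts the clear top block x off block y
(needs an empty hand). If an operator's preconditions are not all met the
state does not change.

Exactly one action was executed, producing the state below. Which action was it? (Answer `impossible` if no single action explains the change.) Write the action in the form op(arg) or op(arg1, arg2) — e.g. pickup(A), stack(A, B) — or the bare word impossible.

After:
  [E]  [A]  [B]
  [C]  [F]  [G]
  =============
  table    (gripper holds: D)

target: towers=[C/E; F/A; G/B] holding=D
     unstack(B, G) → towers=[C/E; D; F/A; G] holding=B
         pickup(D) → towers=[C/E; F/A; G/B] holding=D  ← match
     unstack(A, F) → towers=[C/E; D; F; G/B] holding=A
     unstack(E, C) → towers=[C; D; F/A; G/B] holding=E

pickup(D)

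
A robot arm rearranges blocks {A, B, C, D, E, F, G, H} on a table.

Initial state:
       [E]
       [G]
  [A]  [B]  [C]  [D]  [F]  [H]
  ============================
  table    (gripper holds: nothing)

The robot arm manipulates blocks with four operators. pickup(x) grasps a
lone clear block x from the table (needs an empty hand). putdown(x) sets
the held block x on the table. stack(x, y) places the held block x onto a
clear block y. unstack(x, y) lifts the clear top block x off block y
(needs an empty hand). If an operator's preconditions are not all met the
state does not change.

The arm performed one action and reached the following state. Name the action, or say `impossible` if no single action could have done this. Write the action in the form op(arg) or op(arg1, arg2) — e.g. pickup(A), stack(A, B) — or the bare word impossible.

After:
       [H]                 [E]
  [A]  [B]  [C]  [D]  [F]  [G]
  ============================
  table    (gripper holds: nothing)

target: towers=[A; B/H; C; D; F; G/E] holding=-
         pickup(A) → towers=[B/G/E; C; D; F; H] holding=A
     unstack(E, G) → towers=[A; B/G; C; D; F; H] holding=E
         pickup(H) → towers=[A; B/G/E; C; D; F] holding=H
         pickup(F) → towers=[A; B/G/E; C; D; H] holding=F
         pickup(D) → towers=[A; B/G/E; C; F; H] holding=D
         pickup(C) → towers=[A; B/G/E; D; F; H] holding=C
none of the 6 applicable actions match → impossible

impossible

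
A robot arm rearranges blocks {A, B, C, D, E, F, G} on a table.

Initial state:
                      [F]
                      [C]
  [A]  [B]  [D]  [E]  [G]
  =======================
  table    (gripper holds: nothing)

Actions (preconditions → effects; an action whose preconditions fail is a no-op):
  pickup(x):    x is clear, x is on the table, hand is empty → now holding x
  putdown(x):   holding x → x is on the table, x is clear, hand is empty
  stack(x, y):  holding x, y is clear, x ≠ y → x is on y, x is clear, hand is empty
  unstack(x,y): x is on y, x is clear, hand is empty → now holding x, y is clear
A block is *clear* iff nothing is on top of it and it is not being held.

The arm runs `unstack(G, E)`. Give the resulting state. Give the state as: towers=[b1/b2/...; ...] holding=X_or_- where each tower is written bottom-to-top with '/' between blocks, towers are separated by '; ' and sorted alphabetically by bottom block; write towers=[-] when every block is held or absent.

towers=[A; B; D; E; G/C/F] holding=-

before: towers=[A; B; D; E; G/C/F] holding=-
pre[unstack(G, E)]: on(G,E) fail, clear(G) fail, handempty ok
on(G,E), clear(G) unmet → unstack(G, E) is a no-op
after:  towers=[A; B; D; E; G/C/F] holding=-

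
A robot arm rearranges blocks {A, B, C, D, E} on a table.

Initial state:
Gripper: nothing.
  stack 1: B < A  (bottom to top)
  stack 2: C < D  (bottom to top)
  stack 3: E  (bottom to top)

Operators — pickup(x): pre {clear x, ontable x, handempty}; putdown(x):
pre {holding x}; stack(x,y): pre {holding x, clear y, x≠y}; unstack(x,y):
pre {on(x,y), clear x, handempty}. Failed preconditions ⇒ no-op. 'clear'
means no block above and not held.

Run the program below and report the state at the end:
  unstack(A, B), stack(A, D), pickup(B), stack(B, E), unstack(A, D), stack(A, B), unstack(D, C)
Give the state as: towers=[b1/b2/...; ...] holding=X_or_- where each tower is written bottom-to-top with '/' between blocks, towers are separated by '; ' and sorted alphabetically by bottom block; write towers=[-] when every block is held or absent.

towers=[C; E/B/A] holding=D

step 1 (unstack(A, B)): towers=[B; C/D; E] holding=A
step 2 (stack(A, D)): towers=[B; C/D/A; E] holding=-
step 3 (pickup(B)): towers=[C/D/A; E] holding=B
step 4 (stack(B, E)): towers=[C/D/A; E/B] holding=-
step 5 (unstack(A, D)): towers=[C/D; E/B] holding=A
step 6 (stack(A, B)): towers=[C/D; E/B/A] holding=-
step 7 (unstack(D, C)): towers=[C; E/B/A] holding=D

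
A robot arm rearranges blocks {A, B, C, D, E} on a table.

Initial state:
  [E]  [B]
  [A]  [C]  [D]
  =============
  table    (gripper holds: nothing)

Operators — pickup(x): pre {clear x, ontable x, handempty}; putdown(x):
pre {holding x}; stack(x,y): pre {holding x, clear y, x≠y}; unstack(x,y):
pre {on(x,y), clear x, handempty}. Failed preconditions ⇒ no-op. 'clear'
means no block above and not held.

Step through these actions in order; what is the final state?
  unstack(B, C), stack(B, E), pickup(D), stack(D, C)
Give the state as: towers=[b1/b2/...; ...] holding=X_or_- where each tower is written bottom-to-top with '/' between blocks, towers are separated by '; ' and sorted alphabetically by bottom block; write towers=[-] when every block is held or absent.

towers=[A/E/B; C/D] holding=-

step 1 (unstack(B, C)): towers=[A/E; C; D] holding=B
step 2 (stack(B, E)): towers=[A/E/B; C; D] holding=-
step 3 (pickup(D)): towers=[A/E/B; C] holding=D
step 4 (stack(D, C)): towers=[A/E/B; C/D] holding=-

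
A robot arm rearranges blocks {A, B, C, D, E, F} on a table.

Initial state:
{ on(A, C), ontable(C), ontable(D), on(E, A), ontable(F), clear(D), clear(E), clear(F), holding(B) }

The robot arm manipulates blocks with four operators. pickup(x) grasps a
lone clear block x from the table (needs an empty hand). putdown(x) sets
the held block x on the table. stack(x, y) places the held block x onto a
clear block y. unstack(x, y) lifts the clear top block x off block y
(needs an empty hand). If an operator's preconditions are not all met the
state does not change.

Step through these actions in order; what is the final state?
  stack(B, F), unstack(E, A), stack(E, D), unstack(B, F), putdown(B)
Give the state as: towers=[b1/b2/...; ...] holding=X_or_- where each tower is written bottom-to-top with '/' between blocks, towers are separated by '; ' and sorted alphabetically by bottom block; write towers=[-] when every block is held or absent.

step 1 (stack(B, F)): towers=[C/A/E; D; F/B] holding=-
step 2 (unstack(E, A)): towers=[C/A; D; F/B] holding=E
step 3 (stack(E, D)): towers=[C/A; D/E; F/B] holding=-
step 4 (unstack(B, F)): towers=[C/A; D/E; F] holding=B
step 5 (putdown(B)): towers=[B; C/A; D/E; F] holding=-

towers=[B; C/A; D/E; F] holding=-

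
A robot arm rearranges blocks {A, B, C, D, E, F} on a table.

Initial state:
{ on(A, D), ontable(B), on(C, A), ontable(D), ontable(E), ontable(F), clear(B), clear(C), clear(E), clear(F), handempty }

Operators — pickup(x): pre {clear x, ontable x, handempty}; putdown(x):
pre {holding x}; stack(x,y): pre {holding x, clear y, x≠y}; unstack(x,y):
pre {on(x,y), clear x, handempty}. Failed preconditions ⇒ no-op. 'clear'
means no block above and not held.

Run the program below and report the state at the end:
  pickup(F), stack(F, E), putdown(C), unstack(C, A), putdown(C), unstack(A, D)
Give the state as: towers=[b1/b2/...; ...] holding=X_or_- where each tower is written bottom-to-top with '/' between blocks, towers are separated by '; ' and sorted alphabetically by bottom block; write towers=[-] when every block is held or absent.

towers=[B; C; D; E/F] holding=A

step 1 (pickup(F)): towers=[B; D/A/C; E] holding=F
step 2 (stack(F, E)): towers=[B; D/A/C; E/F] holding=-
step 3 (putdown(C)) [no-op]: towers=[B; D/A/C; E/F] holding=-
step 4 (unstack(C, A)): towers=[B; D/A; E/F] holding=C
step 5 (putdown(C)): towers=[B; C; D/A; E/F] holding=-
step 6 (unstack(A, D)): towers=[B; C; D; E/F] holding=A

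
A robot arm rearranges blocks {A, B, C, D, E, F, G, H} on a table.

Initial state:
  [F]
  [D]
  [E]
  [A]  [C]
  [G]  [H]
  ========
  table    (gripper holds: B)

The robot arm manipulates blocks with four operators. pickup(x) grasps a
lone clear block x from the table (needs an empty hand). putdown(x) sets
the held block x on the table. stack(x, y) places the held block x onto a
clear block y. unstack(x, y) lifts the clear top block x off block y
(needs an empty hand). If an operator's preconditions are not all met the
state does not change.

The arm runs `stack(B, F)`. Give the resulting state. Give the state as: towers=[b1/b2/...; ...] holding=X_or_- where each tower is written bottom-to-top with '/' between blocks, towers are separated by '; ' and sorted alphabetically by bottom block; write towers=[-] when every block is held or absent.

before: towers=[G/A/E/D/F; H/C] holding=B
pre[stack(B, F)]: holding(B) ok, clear(F) ok, B≠F ok
all met → apply stack(B, F)
after:  towers=[G/A/E/D/F/B; H/C] holding=-

towers=[G/A/E/D/F/B; H/C] holding=-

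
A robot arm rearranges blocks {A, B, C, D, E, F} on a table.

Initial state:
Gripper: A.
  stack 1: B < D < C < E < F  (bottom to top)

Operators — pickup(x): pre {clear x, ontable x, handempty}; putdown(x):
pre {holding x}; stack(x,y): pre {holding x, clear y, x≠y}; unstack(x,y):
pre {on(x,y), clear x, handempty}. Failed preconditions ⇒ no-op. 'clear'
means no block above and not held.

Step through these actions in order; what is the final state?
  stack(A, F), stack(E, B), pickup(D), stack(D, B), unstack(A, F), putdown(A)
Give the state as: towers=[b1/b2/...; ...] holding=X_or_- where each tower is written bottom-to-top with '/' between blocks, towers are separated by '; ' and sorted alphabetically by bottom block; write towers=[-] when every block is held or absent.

towers=[A; B/D/C/E/F] holding=-

step 1 (stack(A, F)): towers=[B/D/C/E/F/A] holding=-
step 2 (stack(E, B)) [no-op]: towers=[B/D/C/E/F/A] holding=-
step 3 (pickup(D)) [no-op]: towers=[B/D/C/E/F/A] holding=-
step 4 (stack(D, B)) [no-op]: towers=[B/D/C/E/F/A] holding=-
step 5 (unstack(A, F)): towers=[B/D/C/E/F] holding=A
step 6 (putdown(A)): towers=[A; B/D/C/E/F] holding=-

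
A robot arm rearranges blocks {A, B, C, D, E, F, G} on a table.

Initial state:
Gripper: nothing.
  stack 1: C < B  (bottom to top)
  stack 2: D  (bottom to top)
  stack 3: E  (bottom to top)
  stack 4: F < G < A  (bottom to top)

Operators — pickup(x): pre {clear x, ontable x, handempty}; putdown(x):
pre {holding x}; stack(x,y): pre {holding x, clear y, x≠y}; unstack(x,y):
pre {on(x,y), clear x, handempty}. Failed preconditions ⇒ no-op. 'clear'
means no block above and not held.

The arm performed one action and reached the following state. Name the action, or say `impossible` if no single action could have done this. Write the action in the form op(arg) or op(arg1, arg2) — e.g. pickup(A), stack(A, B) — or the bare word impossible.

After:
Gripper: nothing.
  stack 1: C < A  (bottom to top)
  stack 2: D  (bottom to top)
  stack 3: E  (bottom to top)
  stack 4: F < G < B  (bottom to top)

impossible

target: towers=[C/A; D; E; F/G/B] holding=-
     unstack(B, C) → towers=[C; D; E; F/G/A] holding=B
         pickup(D) → towers=[C/B; E; F/G/A] holding=D
     unstack(A, G) → towers=[C/B; D; E; F/G] holding=A
         pickup(E) → towers=[C/B; D; F/G/A] holding=E
none of the 4 applicable actions match → impossible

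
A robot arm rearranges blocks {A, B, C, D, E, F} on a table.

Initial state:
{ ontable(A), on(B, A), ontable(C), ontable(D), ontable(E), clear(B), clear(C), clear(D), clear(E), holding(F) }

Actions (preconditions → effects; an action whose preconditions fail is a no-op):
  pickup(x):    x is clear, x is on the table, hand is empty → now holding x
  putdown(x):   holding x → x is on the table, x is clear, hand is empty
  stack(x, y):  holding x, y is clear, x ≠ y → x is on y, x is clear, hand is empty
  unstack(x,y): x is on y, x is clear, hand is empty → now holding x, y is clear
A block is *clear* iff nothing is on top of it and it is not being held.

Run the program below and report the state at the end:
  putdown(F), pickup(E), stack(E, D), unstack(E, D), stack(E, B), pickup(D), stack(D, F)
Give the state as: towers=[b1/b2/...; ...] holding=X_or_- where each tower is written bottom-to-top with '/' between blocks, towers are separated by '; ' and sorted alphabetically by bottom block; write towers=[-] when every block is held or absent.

step 1 (putdown(F)): towers=[A/B; C; D; E; F] holding=-
step 2 (pickup(E)): towers=[A/B; C; D; F] holding=E
step 3 (stack(E, D)): towers=[A/B; C; D/E; F] holding=-
step 4 (unstack(E, D)): towers=[A/B; C; D; F] holding=E
step 5 (stack(E, B)): towers=[A/B/E; C; D; F] holding=-
step 6 (pickup(D)): towers=[A/B/E; C; F] holding=D
step 7 (stack(D, F)): towers=[A/B/E; C; F/D] holding=-

towers=[A/B/E; C; F/D] holding=-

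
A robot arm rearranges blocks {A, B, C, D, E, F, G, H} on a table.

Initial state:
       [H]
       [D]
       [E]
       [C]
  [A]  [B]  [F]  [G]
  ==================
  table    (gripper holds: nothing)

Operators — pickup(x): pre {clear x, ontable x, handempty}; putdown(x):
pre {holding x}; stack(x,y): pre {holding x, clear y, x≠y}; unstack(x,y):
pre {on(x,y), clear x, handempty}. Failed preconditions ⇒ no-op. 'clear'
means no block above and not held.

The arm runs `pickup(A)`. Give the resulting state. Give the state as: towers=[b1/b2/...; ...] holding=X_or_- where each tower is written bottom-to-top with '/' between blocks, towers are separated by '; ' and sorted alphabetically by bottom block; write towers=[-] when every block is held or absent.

before: towers=[A; B/C/E/D/H; F; G] holding=-
pre[pickup(A)]: clear(A) ok, ontable(A) ok, handempty ok
all met → apply pickup(A)
after:  towers=[B/C/E/D/H; F; G] holding=A

towers=[B/C/E/D/H; F; G] holding=A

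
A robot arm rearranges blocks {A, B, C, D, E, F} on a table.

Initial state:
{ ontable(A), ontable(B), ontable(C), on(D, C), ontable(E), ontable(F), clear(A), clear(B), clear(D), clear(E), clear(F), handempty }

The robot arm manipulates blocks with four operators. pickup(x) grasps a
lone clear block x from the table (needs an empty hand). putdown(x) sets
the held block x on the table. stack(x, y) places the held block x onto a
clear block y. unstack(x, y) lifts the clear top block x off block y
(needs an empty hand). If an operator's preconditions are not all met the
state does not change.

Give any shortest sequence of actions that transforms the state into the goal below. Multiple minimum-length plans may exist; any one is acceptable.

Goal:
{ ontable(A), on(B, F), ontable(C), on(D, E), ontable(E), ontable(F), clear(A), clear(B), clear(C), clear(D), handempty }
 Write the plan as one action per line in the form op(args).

pickup(B)
stack(B, F)
unstack(D, C)
stack(D, E)

step 1 (pickup(B)): towers=[A; C/D; E; F] holding=B
step 2 (stack(B, F)): towers=[A; C/D; E; F/B] holding=-
step 3 (unstack(D, C)): towers=[A; C; E; F/B] holding=D
step 4 (stack(D, E)): towers=[A; C; E/D; F/B] holding=-
goal check: towers=[A; C; E/D; F/B] holding=- — reached (length 4, optimal by BFS)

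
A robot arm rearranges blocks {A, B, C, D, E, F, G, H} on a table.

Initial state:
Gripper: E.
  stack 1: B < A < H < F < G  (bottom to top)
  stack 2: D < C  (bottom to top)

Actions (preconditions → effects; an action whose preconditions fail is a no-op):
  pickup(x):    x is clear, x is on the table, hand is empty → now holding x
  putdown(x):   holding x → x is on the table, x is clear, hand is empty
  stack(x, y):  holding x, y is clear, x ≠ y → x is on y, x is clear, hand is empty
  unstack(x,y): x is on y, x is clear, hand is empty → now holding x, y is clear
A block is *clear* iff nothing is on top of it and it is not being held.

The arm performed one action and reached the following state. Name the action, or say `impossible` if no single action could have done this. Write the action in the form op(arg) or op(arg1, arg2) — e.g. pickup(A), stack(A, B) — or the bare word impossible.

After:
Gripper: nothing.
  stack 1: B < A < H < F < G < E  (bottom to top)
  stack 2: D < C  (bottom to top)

target: towers=[B/A/H/F/G/E; D/C] holding=-
        putdown(E) → towers=[B/A/H/F/G; D/C; E] holding=-
       stack(E, G) → towers=[B/A/H/F/G/E; D/C] holding=-  ← match
       stack(E, C) → towers=[B/A/H/F/G; D/C/E] holding=-

stack(E, G)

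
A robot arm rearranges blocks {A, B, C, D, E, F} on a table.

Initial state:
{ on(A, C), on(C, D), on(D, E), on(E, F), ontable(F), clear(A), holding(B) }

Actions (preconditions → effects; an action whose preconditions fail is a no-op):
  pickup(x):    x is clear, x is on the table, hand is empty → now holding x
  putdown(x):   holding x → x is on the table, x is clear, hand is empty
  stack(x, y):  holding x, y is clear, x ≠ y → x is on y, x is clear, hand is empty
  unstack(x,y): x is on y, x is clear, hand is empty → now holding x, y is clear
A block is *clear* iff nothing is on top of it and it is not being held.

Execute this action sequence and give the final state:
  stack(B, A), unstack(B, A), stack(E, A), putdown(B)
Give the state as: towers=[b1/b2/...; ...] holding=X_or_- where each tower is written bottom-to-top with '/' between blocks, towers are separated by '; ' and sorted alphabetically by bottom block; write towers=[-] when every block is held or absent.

step 1 (stack(B, A)): towers=[F/E/D/C/A/B] holding=-
step 2 (unstack(B, A)): towers=[F/E/D/C/A] holding=B
step 3 (stack(E, A)) [no-op]: towers=[F/E/D/C/A] holding=B
step 4 (putdown(B)): towers=[B; F/E/D/C/A] holding=-

towers=[B; F/E/D/C/A] holding=-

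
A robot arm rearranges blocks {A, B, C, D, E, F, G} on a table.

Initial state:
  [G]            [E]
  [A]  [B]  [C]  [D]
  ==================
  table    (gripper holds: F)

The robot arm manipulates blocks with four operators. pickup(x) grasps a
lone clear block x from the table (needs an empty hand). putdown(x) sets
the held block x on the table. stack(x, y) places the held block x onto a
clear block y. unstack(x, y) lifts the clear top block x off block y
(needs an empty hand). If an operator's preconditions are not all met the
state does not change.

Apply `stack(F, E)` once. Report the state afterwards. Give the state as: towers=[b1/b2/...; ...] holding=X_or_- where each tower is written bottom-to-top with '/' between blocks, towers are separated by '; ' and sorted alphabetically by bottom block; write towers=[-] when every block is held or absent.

towers=[A/G; B; C; D/E/F] holding=-

before: towers=[A/G; B; C; D/E] holding=F
pre[stack(F, E)]: holding(F) yes, clear(E) yes, F≠E yes
all met → apply stack(F, E)
after:  towers=[A/G; B; C; D/E/F] holding=-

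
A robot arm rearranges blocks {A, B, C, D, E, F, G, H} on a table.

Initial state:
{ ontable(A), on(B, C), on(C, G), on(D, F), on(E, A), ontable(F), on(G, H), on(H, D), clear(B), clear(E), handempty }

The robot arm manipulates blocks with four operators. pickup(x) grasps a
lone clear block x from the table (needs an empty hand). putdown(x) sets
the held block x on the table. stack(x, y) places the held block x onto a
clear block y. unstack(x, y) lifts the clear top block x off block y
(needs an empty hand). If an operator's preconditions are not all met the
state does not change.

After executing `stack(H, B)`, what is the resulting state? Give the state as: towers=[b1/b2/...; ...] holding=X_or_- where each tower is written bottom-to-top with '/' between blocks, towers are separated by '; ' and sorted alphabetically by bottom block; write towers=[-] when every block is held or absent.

before: towers=[A/E; F/D/H/G/C/B] holding=-
pre[stack(H, B)]: holding(H) no, clear(B) yes, H≠B yes
holding(H) unmet → stack(H, B) is a no-op
after:  towers=[A/E; F/D/H/G/C/B] holding=-

towers=[A/E; F/D/H/G/C/B] holding=-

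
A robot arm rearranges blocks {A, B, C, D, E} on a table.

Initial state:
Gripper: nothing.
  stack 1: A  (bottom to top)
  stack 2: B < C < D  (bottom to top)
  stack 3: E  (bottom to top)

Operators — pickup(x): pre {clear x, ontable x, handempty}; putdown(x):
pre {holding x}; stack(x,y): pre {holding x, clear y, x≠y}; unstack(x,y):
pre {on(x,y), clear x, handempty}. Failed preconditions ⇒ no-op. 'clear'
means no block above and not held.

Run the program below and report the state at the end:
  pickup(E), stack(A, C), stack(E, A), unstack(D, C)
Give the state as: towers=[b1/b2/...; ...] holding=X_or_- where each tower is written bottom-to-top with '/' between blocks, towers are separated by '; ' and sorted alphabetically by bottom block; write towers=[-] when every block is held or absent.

step 1 (pickup(E)): towers=[A; B/C/D] holding=E
step 2 (stack(A, C)) [no-op]: towers=[A; B/C/D] holding=E
step 3 (stack(E, A)): towers=[A/E; B/C/D] holding=-
step 4 (unstack(D, C)): towers=[A/E; B/C] holding=D

towers=[A/E; B/C] holding=D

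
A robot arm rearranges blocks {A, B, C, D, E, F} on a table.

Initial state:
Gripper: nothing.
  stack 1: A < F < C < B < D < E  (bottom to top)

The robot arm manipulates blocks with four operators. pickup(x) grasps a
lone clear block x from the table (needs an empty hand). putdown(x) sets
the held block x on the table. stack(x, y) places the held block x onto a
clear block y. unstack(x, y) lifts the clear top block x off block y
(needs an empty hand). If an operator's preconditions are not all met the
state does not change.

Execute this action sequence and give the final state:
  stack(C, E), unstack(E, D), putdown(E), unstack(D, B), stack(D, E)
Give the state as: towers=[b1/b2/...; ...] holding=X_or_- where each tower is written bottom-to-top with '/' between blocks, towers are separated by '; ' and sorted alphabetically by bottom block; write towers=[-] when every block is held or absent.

step 1 (stack(C, E)) [no-op]: towers=[A/F/C/B/D/E] holding=-
step 2 (unstack(E, D)): towers=[A/F/C/B/D] holding=E
step 3 (putdown(E)): towers=[A/F/C/B/D; E] holding=-
step 4 (unstack(D, B)): towers=[A/F/C/B; E] holding=D
step 5 (stack(D, E)): towers=[A/F/C/B; E/D] holding=-

towers=[A/F/C/B; E/D] holding=-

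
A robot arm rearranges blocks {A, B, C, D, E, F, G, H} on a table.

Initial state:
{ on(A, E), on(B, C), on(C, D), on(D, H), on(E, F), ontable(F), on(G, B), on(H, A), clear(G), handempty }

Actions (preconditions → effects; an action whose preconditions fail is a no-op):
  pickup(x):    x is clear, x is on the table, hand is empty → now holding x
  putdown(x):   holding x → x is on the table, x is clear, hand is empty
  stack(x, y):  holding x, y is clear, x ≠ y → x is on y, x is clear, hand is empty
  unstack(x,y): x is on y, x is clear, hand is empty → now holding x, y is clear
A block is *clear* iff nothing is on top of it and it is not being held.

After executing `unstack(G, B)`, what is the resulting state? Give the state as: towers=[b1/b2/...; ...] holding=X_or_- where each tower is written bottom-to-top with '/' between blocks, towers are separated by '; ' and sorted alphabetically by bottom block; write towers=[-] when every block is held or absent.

towers=[F/E/A/H/D/C/B] holding=G

before: towers=[F/E/A/H/D/C/B/G] holding=-
pre[unstack(G, B)]: on(G,B) yes, clear(G) yes, handempty yes
all met → apply unstack(G, B)
after:  towers=[F/E/A/H/D/C/B] holding=G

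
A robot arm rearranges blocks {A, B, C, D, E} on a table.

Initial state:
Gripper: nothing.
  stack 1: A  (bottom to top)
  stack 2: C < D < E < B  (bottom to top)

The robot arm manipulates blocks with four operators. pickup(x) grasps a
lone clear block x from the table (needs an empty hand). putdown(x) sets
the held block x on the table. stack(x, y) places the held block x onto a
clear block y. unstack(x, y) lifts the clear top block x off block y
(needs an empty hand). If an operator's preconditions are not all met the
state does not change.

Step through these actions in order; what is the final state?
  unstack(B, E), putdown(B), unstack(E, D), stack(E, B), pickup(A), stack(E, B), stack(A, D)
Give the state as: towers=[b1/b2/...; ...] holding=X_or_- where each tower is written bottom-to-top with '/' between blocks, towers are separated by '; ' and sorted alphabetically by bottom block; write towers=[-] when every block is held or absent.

step 1 (unstack(B, E)): towers=[A; C/D/E] holding=B
step 2 (putdown(B)): towers=[A; B; C/D/E] holding=-
step 3 (unstack(E, D)): towers=[A; B; C/D] holding=E
step 4 (stack(E, B)): towers=[A; B/E; C/D] holding=-
step 5 (pickup(A)): towers=[B/E; C/D] holding=A
step 6 (stack(E, B)) [no-op]: towers=[B/E; C/D] holding=A
step 7 (stack(A, D)): towers=[B/E; C/D/A] holding=-

towers=[B/E; C/D/A] holding=-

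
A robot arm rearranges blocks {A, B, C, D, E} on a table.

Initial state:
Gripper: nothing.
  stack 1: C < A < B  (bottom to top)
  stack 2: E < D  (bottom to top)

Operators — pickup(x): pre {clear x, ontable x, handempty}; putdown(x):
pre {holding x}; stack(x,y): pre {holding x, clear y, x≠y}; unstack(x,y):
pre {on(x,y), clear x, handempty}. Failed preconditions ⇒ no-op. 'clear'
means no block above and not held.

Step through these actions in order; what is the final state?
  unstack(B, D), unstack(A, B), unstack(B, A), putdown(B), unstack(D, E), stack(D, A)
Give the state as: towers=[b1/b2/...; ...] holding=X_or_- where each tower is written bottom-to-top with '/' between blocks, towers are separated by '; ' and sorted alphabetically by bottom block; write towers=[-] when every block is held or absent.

towers=[B; C/A/D; E] holding=-

step 1 (unstack(B, D)) [no-op]: towers=[C/A/B; E/D] holding=-
step 2 (unstack(A, B)) [no-op]: towers=[C/A/B; E/D] holding=-
step 3 (unstack(B, A)): towers=[C/A; E/D] holding=B
step 4 (putdown(B)): towers=[B; C/A; E/D] holding=-
step 5 (unstack(D, E)): towers=[B; C/A; E] holding=D
step 6 (stack(D, A)): towers=[B; C/A/D; E] holding=-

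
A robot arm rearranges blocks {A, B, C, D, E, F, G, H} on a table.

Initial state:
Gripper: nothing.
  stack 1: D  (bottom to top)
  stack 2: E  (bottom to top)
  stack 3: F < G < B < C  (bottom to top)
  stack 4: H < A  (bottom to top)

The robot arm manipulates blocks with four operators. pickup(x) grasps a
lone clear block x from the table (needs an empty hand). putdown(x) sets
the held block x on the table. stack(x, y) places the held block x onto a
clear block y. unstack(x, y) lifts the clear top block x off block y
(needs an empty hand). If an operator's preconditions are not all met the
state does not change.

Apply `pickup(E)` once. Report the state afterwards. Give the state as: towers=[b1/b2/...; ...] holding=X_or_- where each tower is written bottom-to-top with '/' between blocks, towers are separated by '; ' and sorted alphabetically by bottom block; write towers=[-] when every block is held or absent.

before: towers=[D; E; F/G/B/C; H/A] holding=-
pre[pickup(E)]: clear(E) yes, ontable(E) yes, handempty yes
all met → apply pickup(E)
after:  towers=[D; F/G/B/C; H/A] holding=E

towers=[D; F/G/B/C; H/A] holding=E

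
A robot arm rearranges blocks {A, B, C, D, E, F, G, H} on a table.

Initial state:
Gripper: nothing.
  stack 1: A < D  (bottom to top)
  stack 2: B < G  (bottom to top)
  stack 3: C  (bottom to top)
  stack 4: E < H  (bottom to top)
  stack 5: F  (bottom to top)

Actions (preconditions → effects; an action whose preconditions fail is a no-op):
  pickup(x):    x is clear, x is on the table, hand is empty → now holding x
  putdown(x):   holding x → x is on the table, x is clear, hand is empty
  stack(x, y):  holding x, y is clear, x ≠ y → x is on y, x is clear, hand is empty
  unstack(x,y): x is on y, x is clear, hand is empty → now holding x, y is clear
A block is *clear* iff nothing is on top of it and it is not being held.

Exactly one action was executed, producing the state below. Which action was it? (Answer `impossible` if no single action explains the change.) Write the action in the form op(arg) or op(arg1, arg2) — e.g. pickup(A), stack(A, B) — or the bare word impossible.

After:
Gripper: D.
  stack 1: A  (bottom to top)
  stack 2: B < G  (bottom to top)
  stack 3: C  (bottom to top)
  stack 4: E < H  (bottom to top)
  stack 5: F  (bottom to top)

target: towers=[A; B/G; C; E/H; F] holding=D
     unstack(G, B) → towers=[A/D; B; C; E/H; F] holding=G
     unstack(H, E) → towers=[A/D; B/G; C; E; F] holding=H
         pickup(F) → towers=[A/D; B/G; C; E/H] holding=F
     unstack(D, A) → towers=[A; B/G; C; E/H; F] holding=D  ← match
         pickup(C) → towers=[A/D; B/G; E/H; F] holding=C

unstack(D, A)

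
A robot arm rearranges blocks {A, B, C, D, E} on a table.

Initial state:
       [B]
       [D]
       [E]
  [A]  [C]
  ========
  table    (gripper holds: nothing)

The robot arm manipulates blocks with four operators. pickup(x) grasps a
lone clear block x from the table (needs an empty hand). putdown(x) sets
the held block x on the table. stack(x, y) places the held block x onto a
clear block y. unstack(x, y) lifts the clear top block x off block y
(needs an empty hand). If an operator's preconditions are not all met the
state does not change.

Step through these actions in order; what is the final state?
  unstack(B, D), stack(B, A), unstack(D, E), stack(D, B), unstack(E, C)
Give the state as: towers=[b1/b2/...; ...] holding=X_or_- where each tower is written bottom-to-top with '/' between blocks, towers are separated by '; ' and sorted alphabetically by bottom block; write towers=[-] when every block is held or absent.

towers=[A/B/D; C] holding=E

step 1 (unstack(B, D)): towers=[A; C/E/D] holding=B
step 2 (stack(B, A)): towers=[A/B; C/E/D] holding=-
step 3 (unstack(D, E)): towers=[A/B; C/E] holding=D
step 4 (stack(D, B)): towers=[A/B/D; C/E] holding=-
step 5 (unstack(E, C)): towers=[A/B/D; C] holding=E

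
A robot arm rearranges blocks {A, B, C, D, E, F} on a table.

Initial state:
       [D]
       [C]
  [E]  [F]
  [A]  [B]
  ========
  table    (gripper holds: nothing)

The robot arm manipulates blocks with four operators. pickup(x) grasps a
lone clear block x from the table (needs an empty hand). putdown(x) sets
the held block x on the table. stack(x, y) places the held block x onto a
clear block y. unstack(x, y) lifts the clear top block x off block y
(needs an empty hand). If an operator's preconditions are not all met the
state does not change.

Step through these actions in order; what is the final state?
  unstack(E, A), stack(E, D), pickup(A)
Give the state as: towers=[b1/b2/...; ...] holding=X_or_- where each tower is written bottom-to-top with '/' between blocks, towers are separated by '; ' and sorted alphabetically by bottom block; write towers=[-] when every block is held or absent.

step 1 (unstack(E, A)): towers=[A; B/F/C/D] holding=E
step 2 (stack(E, D)): towers=[A; B/F/C/D/E] holding=-
step 3 (pickup(A)): towers=[B/F/C/D/E] holding=A

towers=[B/F/C/D/E] holding=A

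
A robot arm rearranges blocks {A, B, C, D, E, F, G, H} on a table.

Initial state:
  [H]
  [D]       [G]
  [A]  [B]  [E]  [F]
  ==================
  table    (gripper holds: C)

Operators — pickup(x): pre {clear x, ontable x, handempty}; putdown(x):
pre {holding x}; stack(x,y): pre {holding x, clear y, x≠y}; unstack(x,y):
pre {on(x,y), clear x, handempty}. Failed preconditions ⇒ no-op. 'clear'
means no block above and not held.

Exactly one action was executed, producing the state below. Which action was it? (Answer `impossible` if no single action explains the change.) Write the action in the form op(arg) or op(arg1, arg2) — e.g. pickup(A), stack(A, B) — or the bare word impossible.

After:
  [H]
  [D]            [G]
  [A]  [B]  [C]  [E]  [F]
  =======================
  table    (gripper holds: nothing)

putdown(C)

target: towers=[A/D/H; B; C; E/G; F] holding=-
        putdown(C) → towers=[A/D/H; B; C; E/G; F] holding=-  ← match
       stack(C, G) → towers=[A/D/H; B; E/G/C; F] holding=-
       stack(C, H) → towers=[A/D/H/C; B; E/G; F] holding=-
       stack(C, B) → towers=[A/D/H; B/C; E/G; F] holding=-
       stack(C, F) → towers=[A/D/H; B; E/G; F/C] holding=-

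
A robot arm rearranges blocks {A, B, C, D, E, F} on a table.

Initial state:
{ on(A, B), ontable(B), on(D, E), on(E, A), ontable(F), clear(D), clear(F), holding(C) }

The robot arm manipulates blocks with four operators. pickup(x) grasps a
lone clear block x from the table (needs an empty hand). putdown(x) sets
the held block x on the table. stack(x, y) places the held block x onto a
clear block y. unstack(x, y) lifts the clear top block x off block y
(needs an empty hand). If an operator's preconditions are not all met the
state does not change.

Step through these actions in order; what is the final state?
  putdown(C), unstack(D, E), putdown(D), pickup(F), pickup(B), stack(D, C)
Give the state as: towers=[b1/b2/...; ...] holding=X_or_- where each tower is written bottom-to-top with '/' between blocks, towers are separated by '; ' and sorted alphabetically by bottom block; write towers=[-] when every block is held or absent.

step 1 (putdown(C)): towers=[B/A/E/D; C; F] holding=-
step 2 (unstack(D, E)): towers=[B/A/E; C; F] holding=D
step 3 (putdown(D)): towers=[B/A/E; C; D; F] holding=-
step 4 (pickup(F)): towers=[B/A/E; C; D] holding=F
step 5 (pickup(B)) [no-op]: towers=[B/A/E; C; D] holding=F
step 6 (stack(D, C)) [no-op]: towers=[B/A/E; C; D] holding=F

towers=[B/A/E; C; D] holding=F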